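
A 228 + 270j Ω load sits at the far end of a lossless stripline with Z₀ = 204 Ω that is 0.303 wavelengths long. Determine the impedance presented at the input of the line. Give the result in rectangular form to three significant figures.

Z_in ≈ 63.2 − j23.9 Ω

βl = 2π × 0.303 = 109°
tan(βl) = tan(109°) = -2.89
Z_in = Z_0·(Z_L + jZ_0·tanβl)/(Z_0 + jZ_L·tanβl)
     = 204·(228 − j320)/(985 − j659)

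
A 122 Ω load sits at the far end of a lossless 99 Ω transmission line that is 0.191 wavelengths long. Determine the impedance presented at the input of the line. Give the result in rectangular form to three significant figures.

Z_in ≈ 84.1 − j12 Ω

βl = 2π × 0.191 = 68.8°
tan(βl) = tan(68.8°) = 2.57
Z_in = Z_0·(Z_L + jZ_0·tanβl)/(Z_0 + jZ_L·tanβl)
     = 99·(122 + j255)/(99 + j314)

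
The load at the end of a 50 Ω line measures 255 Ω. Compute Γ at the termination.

Γ = (Z_L − Z_0)/(Z_L + Z_0) = (255 − 50)/(255 + 50) = 205/305

Γ = 0.672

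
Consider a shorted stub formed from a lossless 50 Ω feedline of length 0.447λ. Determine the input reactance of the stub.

βl = 2π × 0.447 = 161°
tan(βl) = -0.346
For a shorted stub, Z_in = jZ_0·tan(βl)

X_in ≈ -17.3 Ω (capacitive)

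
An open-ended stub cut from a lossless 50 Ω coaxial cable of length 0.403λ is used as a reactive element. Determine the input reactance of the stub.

X_in ≈ 71.6 Ω (inductive)

βl = 2π × 0.403 = 145°
tan(βl) = -0.698
For an open-ended stub, Z_in = −jZ_0·cot(βl) = −jZ_0/tan(βl)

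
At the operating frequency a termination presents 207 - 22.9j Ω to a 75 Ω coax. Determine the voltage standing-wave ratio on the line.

VSWR ≈ 2.8

Γ = (Z_L − Z_0)/(Z_L + Z_0) = (132 − j22.9)/(282 − j22.9)
|Γ| = 134/283 = 0.474
VSWR = (1 + |Γ|)/(1 − |Γ|) = 1.47/0.526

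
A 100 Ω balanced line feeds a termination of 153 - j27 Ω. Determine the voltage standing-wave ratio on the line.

VSWR ≈ 1.61

Γ = (Z_L − Z_0)/(Z_L + Z_0) = (53 − j27)/(253 − j27)
|Γ| = 59.5/254 = 0.234
VSWR = (1 + |Γ|)/(1 − |Γ|) = 1.23/0.766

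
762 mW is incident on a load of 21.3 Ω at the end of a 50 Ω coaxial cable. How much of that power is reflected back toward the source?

Γ = (21.3 − 50)/(21.3 + 50) = -0.403
|Γ|² = 0.162
P_refl = |Γ|²·P_inc = 123 mW, P_del = (1 − |Γ|²)·P_inc = 639 mW

P_reflected ≈ 123 mW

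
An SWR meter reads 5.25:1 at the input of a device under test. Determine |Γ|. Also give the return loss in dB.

|Γ| ≈ 0.68; return loss ≈ 3.35 dB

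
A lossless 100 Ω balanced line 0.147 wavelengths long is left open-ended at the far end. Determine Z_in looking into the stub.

Z_in ≈ −j75.6 Ω

βl = 2π × 0.147 = 52.9°
tan(βl) = 1.32
For an open-ended stub, Z_in = −jZ_0·cot(βl) = −jZ_0/tan(βl)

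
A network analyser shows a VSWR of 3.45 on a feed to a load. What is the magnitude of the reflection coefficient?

|Γ| ≈ 0.551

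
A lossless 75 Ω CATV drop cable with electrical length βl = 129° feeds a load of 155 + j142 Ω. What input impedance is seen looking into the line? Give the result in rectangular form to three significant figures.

Z_in ≈ 22.2 + j31.7 Ω

tan(βl) = tan(129°) = -1.23
Z_in = Z_0·(Z_L + jZ_0·tanβl)/(Z_0 + jZ_L·tanβl)
     = 75·(155 + j49.4)/(250 − j191)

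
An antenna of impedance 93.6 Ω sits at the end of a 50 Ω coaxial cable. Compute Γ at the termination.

Γ = (Z_L − Z_0)/(Z_L + Z_0) = (93.6 − 50)/(93.6 + 50) = 43.6/143.6

Γ = 0.304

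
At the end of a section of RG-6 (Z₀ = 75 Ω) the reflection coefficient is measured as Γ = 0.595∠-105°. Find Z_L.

Z_L ≈ 29.2 − j51.9 Ω

Z_L = Z_0·(1 + Γ)/(1 − Γ) = 75·(0.846 − j0.575)/(1.15 + j0.575)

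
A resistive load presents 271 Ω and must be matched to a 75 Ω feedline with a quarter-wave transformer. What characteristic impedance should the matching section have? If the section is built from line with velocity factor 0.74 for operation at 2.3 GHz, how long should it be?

Z_qwt = √(Z_0·R_L) = √(75 × 271) = √20320
λ = 0.74·c/f = 0.0965 m, so l = λ/4 = 0.0241 m

Z_qwt ≈ 143 Ω; length ≈ 2.41 cm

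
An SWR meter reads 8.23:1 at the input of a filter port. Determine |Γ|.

|Γ| = (S − 1)/(S + 1) = (8.23 − 1)/(8.23 + 1) = 7.23/9.23

|Γ| ≈ 0.783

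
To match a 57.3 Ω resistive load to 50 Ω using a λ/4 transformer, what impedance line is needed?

Z_qwt ≈ 53.5 Ω

Z_qwt = √(Z_0·R_L) = √(50 × 57.3) = √2865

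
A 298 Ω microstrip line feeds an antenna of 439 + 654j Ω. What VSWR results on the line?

VSWR ≈ 5.23

Γ = (Z_L − Z_0)/(Z_L + Z_0) = (141 + j654)/(737 + j654)
|Γ| = 669/985 = 0.679
VSWR = (1 + |Γ|)/(1 − |Γ|) = 1.68/0.321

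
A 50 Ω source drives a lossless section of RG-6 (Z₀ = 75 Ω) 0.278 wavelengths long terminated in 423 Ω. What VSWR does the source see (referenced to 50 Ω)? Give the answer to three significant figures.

βl = 2π × 0.278 = 100°
tan(βl) = -5.63
Z_in = Z_0·(Z_L + jZ_0·tanβl)/(Z_0 + jZ_L·tanβl) = 13.7 + j12.9 Ω
Γ_s = (Z_in − Z_s)/(Z_in + Z_s) = (-36.3 + j12.9)/(63.7 + j12.9), |Γ_s| = 0.593
VSWR = (1 + |Γ_s|)/(1 − |Γ_s|)

VSWR ≈ 3.91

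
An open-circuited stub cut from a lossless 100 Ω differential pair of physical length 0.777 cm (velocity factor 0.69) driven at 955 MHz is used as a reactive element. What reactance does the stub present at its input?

X_in ≈ -436 Ω (capacitive)

λ = v/f = 0.69·c / 955 MHz = 0.217 m
βl = 2π·l/λ = 2π × 0.0358 = 12.9°
tan(βl) = 0.229
For an open-circuited stub, Z_in = −jZ_0·cot(βl) = −jZ_0/tan(βl)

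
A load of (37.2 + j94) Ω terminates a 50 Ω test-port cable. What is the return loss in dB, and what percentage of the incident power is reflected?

Γ = (-12.8 + j94)/(87.2 + j94), |Γ| = 0.74
RL = −20·log₁₀(0.74) = 2.62 dB
P_refl/P_inc = |Γ|² = 0.547

RL ≈ 2.62 dB; 54.7% of incident power reflected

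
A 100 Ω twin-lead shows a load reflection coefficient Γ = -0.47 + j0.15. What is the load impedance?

Z_L = Z_0·(1 + Γ)/(1 − Γ) = 100·(0.53 + j0.15)/(1.47 − j0.15)

Z_L ≈ 34.7 + j13.7 Ω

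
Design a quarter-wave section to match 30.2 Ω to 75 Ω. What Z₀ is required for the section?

Z_qwt ≈ 47.6 Ω

Z_qwt = √(Z_0·R_L) = √(75 × 30.2) = √2265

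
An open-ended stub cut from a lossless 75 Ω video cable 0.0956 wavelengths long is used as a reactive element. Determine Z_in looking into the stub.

βl = 2π × 0.0956 = 34.4°
tan(βl) = 0.685
For an open-ended stub, Z_in = −jZ_0·cot(βl) = −jZ_0/tan(βl)

Z_in ≈ −j109 Ω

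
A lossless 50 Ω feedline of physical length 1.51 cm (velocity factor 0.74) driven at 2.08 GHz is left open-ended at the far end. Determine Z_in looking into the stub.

λ = v/f = 0.74·c / 2.08 GHz = 0.107 m
βl = 2π·l/λ = 2π × 0.141 = 50.9°
tan(βl) = 1.23
For an open-ended stub, Z_in = −jZ_0·cot(βl) = −jZ_0/tan(βl)

Z_in ≈ −j40.6 Ω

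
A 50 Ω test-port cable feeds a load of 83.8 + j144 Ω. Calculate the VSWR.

Γ = (Z_L − Z_0)/(Z_L + Z_0) = (33.8 + j144)/(133.8 + j144)
|Γ| = 148/197 = 0.752
VSWR = (1 + |Γ|)/(1 − |Γ|) = 1.75/0.248

VSWR ≈ 7.08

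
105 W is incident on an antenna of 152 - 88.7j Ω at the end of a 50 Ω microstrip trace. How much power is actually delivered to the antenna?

|Γ| = |(102 − j88.7)/(202 − j88.7)| = 0.613
|Γ|² = 0.375
P_refl = |Γ|²·P_inc = 39.4 W, P_del = (1 − |Γ|²)·P_inc = 65.6 W

P_delivered ≈ 65.6 W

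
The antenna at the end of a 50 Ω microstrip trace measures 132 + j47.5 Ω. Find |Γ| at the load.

Γ = (Z_L − Z_0)/(Z_L + Z_0) = (82 + j47.5)/(182 + j47.5)
|Γ| = 94.8/188

|Γ| ≈ 0.504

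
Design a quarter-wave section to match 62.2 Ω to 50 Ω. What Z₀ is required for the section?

Z_qwt ≈ 55.8 Ω

Z_qwt = √(Z_0·R_L) = √(50 × 62.2) = √3110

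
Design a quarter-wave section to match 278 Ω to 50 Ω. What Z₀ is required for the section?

Z_qwt ≈ 118 Ω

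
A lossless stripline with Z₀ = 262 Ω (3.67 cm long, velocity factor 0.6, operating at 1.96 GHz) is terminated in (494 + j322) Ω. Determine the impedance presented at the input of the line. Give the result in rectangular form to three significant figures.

λ = v/f = 0.6·c / 1.96 GHz = 0.0918 m
βl = 2π·l/λ = 2π × 0.4 = 144°
tan(βl) = tan(144°) = -0.73
Z_in = Z_0·(Z_L + jZ_0·tanβl)/(Z_0 + jZ_L·tanβl)
     = 262·(494 + j131)/(497 − j361)

Z_in ≈ 138 + j169 Ω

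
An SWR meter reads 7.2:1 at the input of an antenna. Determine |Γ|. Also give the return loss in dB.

|Γ| ≈ 0.756; return loss ≈ 2.43 dB

|Γ| = (S − 1)/(S + 1) = (7.2 − 1)/(7.2 + 1) = 6.2/8.2
RL = −20·log₁₀|Γ| = −20·log₁₀(0.756)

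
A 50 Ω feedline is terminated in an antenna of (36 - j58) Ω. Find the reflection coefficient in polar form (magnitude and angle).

Γ = (Z_L − Z_0)/(Z_L + Z_0) = (-14 − j58)/(86 − j58)
|Γ| = 59.7/104 = 0.575

Γ ≈ 0.575 ∠ -69.6°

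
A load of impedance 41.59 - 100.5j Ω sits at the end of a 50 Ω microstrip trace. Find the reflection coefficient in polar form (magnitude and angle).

Γ ≈ 0.742 ∠ -47.1°

Γ = (Z_L − Z_0)/(Z_L + Z_0) = (-8.41 − j100.5)/(91.59 − j100.5)
|Γ| = 101/136 = 0.742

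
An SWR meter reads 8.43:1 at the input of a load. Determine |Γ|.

|Γ| ≈ 0.788

|Γ| = (S − 1)/(S + 1) = (8.43 − 1)/(8.43 + 1) = 7.43/9.43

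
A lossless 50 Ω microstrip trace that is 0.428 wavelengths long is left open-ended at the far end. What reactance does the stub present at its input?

βl = 2π × 0.428 = 154°
tan(βl) = -0.486
For an open-ended stub, Z_in = −jZ_0·cot(βl) = −jZ_0/tan(βl)

X_in ≈ 103 Ω (inductive)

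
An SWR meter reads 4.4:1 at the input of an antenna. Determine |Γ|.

|Γ| ≈ 0.63

|Γ| = (S − 1)/(S + 1) = (4.4 − 1)/(4.4 + 1) = 3.4/5.4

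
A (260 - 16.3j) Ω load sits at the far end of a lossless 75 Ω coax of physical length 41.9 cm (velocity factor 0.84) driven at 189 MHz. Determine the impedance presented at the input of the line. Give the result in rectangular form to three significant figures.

Z_in ≈ 25.5 + j30.5 Ω

λ = v/f = 0.84·c / 189 MHz = 1.33 m
βl = 2π·l/λ = 2π × 0.314 = 113°
tan(βl) = tan(113°) = -2.34
Z_in = Z_0·(Z_L + jZ_0·tanβl)/(Z_0 + jZ_L·tanβl)
     = 75·(260 − j192)/(36.8 − j609)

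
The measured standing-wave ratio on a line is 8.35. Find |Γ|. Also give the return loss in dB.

|Γ| = (S − 1)/(S + 1) = (8.35 − 1)/(8.35 + 1) = 7.35/9.35
RL = −20·log₁₀|Γ| = −20·log₁₀(0.786)

|Γ| ≈ 0.786; return loss ≈ 2.09 dB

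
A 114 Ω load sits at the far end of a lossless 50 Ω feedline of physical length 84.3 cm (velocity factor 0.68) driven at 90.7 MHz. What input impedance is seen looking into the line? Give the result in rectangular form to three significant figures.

Z_in ≈ 36.7 + j33.8 Ω

λ = v/f = 0.68·c / 90.7 MHz = 2.25 m
βl = 2π·l/λ = 2π × 0.375 = 135°
tan(βl) = tan(135°) = -1
Z_in = Z_0·(Z_L + jZ_0·tanβl)/(Z_0 + jZ_L·tanβl)
     = 50·(114 − j50.1)/(50 − j114)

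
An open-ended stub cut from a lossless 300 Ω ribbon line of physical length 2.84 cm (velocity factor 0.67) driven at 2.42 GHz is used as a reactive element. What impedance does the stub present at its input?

Z_in ≈ +j196 Ω

λ = v/f = 0.67·c / 2.42 GHz = 0.0831 m
βl = 2π·l/λ = 2π × 0.342 = 123°
tan(βl) = -1.53
For an open-ended stub, Z_in = −jZ_0·cot(βl) = −jZ_0/tan(βl)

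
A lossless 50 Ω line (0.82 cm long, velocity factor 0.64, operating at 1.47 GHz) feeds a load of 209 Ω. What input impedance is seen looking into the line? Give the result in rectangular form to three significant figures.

λ = v/f = 0.64·c / 1.47 GHz = 0.131 m
βl = 2π·l/λ = 2π × 0.0628 = 22.6°
tan(βl) = tan(22.6°) = 0.416
Z_in = Z_0·(Z_L + jZ_0·tanβl)/(Z_0 + jZ_L·tanβl)
     = 50·(209 + j20.8)/(50 + j87)

Z_in ≈ 60.9 − j85.1 Ω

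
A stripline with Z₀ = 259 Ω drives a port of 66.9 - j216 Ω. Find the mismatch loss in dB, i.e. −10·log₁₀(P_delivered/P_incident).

mismatch loss ≈ 3.44 dB

Γ = (-192.1 − j216)/(325.9 − j216), |Γ| = 0.739
|Γ|² = 0.547, so P_del/P_inc = 1 − |Γ|² = 0.453
ML = −10·log₁₀(1 − |Γ|²)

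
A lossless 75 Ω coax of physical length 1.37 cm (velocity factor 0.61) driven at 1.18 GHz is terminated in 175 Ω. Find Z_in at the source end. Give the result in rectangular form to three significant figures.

Z_in ≈ 78.3 − j66.8 Ω

λ = v/f = 0.61·c / 1.18 GHz = 0.155 m
βl = 2π·l/λ = 2π × 0.0883 = 31.8°
tan(βl) = tan(31.8°) = 0.62
Z_in = Z_0·(Z_L + jZ_0·tanβl)/(Z_0 + jZ_L·tanβl)
     = 75·(175 + j46.5)/(75 + j109)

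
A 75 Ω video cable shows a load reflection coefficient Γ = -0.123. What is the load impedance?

Z_L = Z_0·(1 + Γ)/(1 − Γ) = 75·(0.877)/(1.12)

Z_L ≈ 58.6 Ω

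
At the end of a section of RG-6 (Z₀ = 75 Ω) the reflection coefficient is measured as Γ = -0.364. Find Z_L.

Z_L = Z_0·(1 + Γ)/(1 − Γ) = 75·(0.636)/(1.36)

Z_L ≈ 35 Ω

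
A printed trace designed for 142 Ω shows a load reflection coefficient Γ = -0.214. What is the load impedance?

Z_L = Z_0·(1 + Γ)/(1 − Γ) = 142·(0.786)/(1.21)

Z_L ≈ 91.9 Ω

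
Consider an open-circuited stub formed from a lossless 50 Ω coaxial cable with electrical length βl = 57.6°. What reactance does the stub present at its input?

X_in ≈ -31.7 Ω (capacitive)

tan(βl) = 1.58
For an open-circuited stub, Z_in = −jZ_0·cot(βl) = −jZ_0/tan(βl)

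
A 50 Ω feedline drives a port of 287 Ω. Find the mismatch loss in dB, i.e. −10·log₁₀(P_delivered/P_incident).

mismatch loss ≈ 2.96 dB

Γ = (287 − 50)/(287 + 50) = 0.703
|Γ|² = 0.495, so P_del/P_inc = 1 − |Γ|² = 0.505
ML = −10·log₁₀(1 − |Γ|²)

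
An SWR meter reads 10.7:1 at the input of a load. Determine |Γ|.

|Γ| ≈ 0.829

|Γ| = (S − 1)/(S + 1) = (10.7 − 1)/(10.7 + 1) = 9.7/11.7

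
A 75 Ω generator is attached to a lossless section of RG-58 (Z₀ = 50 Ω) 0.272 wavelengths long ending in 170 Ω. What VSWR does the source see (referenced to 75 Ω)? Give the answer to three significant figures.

βl = 2π × 0.272 = 97.9°
tan(βl) = -7.19
Z_in = Z_0·(Z_L + jZ_0·tanβl)/(Z_0 + jZ_L·tanβl) = 15 + j6.34 Ω
Γ_s = (Z_in − Z_s)/(Z_in + Z_s) = (-60 + j6.34)/(90 + j6.34), |Γ_s| = 0.669
VSWR = (1 + |Γ_s|)/(1 − |Γ_s|)

VSWR ≈ 5.05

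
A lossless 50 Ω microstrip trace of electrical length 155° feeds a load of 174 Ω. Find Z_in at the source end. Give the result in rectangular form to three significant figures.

Z_in ≈ 58.3 + j71.3 Ω

tan(βl) = tan(155°) = -0.466
Z_in = Z_0·(Z_L + jZ_0·tanβl)/(Z_0 + jZ_L·tanβl)
     = 50·(174 − j23.3)/(50 − j81.1)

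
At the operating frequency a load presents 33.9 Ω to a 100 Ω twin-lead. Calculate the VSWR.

Γ = (33.9 − 100)/(33.9 + 100) = -0.494
VSWR = (1 + 0.494)/(1 − 0.494)

VSWR ≈ 2.95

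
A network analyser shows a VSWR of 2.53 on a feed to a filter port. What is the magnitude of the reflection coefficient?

|Γ| ≈ 0.433

|Γ| = (S − 1)/(S + 1) = (2.53 − 1)/(2.53 + 1) = 1.53/3.53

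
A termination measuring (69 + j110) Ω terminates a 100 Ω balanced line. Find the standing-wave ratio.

Γ = (Z_L − Z_0)/(Z_L + Z_0) = (-31 + j110)/(169 + j110)
|Γ| = 114/202 = 0.567
VSWR = (1 + |Γ|)/(1 − |Γ|) = 1.57/0.433

VSWR ≈ 3.62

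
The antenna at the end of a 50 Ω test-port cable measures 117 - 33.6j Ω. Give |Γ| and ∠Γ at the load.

Γ = (Z_L − Z_0)/(Z_L + Z_0) = (67 − j33.6)/(167 − j33.6)
|Γ| = 75/170 = 0.44

Γ ≈ 0.44 ∠ -15.3°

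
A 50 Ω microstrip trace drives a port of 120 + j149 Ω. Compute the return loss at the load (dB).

Γ = (70 + j149)/(170 + j149), |Γ| = 0.728
RL = −20·log₁₀|Γ| = −20·log₁₀(0.728)

RL ≈ 2.75 dB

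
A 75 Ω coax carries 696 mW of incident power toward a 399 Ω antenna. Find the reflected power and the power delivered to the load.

P_reflected ≈ 325 mW; P_delivered ≈ 371 mW

Γ = (399 − 75)/(399 + 75) = 0.684
|Γ|² = 0.467
P_refl = |Γ|²·P_inc = 325 mW, P_del = (1 − |Γ|²)·P_inc = 371 mW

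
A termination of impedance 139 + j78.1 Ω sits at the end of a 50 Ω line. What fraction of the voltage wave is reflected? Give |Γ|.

Γ = (Z_L − Z_0)/(Z_L + Z_0) = (89 + j78.1)/(189 + j78.1)
|Γ| = 118/205

|Γ| ≈ 0.579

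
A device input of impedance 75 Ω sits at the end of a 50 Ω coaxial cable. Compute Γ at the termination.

Γ = 0.2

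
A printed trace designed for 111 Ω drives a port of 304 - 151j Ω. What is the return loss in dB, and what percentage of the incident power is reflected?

Γ = (193 − j151)/(415 − j151), |Γ| = 0.555
RL = −20·log₁₀(0.555) = 5.12 dB
P_refl/P_inc = |Γ|² = 0.308

RL ≈ 5.12 dB; 30.8% of incident power reflected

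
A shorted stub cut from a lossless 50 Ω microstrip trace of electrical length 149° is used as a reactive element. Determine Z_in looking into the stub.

Z_in ≈ −j30 Ω

tan(βl) = -0.601
For a shorted stub, Z_in = jZ_0·tan(βl)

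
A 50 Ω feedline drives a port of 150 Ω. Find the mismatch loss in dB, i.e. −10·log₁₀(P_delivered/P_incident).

mismatch loss ≈ 1.25 dB

Γ = (150 − 50)/(150 + 50) = 0.5
|Γ|² = 0.25, so P_del/P_inc = 1 − |Γ|² = 0.75
ML = −10·log₁₀(1 − |Γ|²)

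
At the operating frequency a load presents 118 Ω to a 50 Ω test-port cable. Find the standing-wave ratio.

VSWR ≈ 2.36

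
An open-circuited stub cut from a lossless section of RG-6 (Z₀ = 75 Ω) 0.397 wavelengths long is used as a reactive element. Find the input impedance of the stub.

βl = 2π × 0.397 = 143°
tan(βl) = -0.756
For an open-circuited stub, Z_in = −jZ_0·cot(βl) = −jZ_0/tan(βl)

Z_in ≈ +j99.2 Ω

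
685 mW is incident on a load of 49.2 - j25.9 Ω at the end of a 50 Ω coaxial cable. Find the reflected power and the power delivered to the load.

P_reflected ≈ 43.8 mW; P_delivered ≈ 641 mW

|Γ| = |(-0.8 − j25.9)/(99.2 − j25.9)| = 0.253
|Γ|² = 0.0639
P_refl = |Γ|²·P_inc = 43.8 mW, P_del = (1 − |Γ|²)·P_inc = 641 mW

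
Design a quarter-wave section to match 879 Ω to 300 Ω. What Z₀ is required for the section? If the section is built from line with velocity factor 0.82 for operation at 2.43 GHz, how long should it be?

Z_qwt ≈ 514 Ω; length ≈ 2.53 cm

Z_qwt = √(Z_0·R_L) = √(300 × 879) = √263700
λ = 0.82·c/f = 0.101 m, so l = λ/4 = 0.0253 m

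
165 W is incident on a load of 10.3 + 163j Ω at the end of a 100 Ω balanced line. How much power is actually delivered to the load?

|Γ| = |(-89.7 + j163)/(110.3 + j163)| = 0.945
|Γ|² = 0.894
P_refl = |Γ|²·P_inc = 147 W, P_del = (1 − |Γ|²)·P_inc = 17.5 W

P_delivered ≈ 17.5 W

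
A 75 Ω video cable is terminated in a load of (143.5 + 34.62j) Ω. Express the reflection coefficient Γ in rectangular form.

Γ ≈ 0.33 + j0.106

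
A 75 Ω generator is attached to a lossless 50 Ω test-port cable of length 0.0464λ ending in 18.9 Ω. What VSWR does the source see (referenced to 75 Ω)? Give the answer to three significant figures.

βl = 2π × 0.0464 = 16.7°
tan(βl) = 0.3
Z_in = Z_0·(Z_L + jZ_0·tanβl)/(Z_0 + jZ_L·tanβl) = 20.3 + j12.7 Ω
Γ_s = (Z_in − Z_s)/(Z_in + Z_s) = (-54.7 + j12.7)/(95.3 + j12.7), |Γ_s| = 0.583
VSWR = (1 + |Γ_s|)/(1 − |Γ_s|)

VSWR ≈ 3.8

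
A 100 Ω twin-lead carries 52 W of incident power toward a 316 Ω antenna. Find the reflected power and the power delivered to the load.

P_reflected ≈ 14 W; P_delivered ≈ 38 W

Γ = (316 − 100)/(316 + 100) = 0.519
|Γ|² = 0.27
P_refl = |Γ|²·P_inc = 14 W, P_del = (1 − |Γ|²)·P_inc = 38 W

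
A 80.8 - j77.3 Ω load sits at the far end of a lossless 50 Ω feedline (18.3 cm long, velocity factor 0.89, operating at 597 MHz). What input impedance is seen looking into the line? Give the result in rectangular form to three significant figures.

λ = v/f = 0.89·c / 597 MHz = 0.447 m
βl = 2π·l/λ = 2π × 0.409 = 147°
tan(βl) = tan(147°) = -0.642
Z_in = Z_0·(Z_L + jZ_0·tanβl)/(Z_0 + jZ_L·tanβl)
     = 50·(80.8 − j109)/(0.383 − j51.9)

Z_in ≈ 106 + j77.1 Ω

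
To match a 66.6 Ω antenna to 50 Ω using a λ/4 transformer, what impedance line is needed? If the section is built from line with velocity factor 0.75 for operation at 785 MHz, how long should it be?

Z_qwt ≈ 57.7 Ω; length ≈ 7.17 cm

Z_qwt = √(Z_0·R_L) = √(50 × 66.6) = √3330
λ = 0.75·c/f = 0.287 m, so l = λ/4 = 0.0717 m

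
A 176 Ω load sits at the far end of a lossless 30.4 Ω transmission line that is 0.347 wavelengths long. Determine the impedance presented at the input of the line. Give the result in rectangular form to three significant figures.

Z_in ≈ 7.7 + j20.3 Ω

βl = 2π × 0.347 = 125°
tan(βl) = tan(125°) = -1.43
Z_in = Z_0·(Z_L + jZ_0·tanβl)/(Z_0 + jZ_L·tanβl)
     = 30.4·(176 − j43.5)/(30.4 − j252)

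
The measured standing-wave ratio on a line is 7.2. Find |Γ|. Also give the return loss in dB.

|Γ| ≈ 0.756; return loss ≈ 2.43 dB

|Γ| = (S − 1)/(S + 1) = (7.2 − 1)/(7.2 + 1) = 6.2/8.2
RL = −20·log₁₀|Γ| = −20·log₁₀(0.756)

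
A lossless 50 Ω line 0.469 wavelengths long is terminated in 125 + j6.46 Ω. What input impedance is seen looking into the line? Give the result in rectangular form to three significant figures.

βl = 2π × 0.469 = 169°
tan(βl) = tan(169°) = -0.197
Z_in = Z_0·(Z_L + jZ_0·tanβl)/(Z_0 + jZ_L·tanβl)
     = 50·(125 − j3.4)/(51.3 − j24.7)

Z_in ≈ 100 + j44.9 Ω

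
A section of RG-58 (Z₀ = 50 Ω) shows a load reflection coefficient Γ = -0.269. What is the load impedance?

Z_L ≈ 28.8 Ω

Z_L = Z_0·(1 + Γ)/(1 − Γ) = 50·(0.731)/(1.27)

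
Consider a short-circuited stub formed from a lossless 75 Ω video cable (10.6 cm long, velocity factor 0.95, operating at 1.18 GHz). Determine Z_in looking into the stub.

Z_in ≈ −j30.3 Ω

λ = v/f = 0.95·c / 1.18 GHz = 0.242 m
βl = 2π·l/λ = 2π × 0.439 = 158°
tan(βl) = -0.404
For a short-circuited stub, Z_in = jZ_0·tan(βl)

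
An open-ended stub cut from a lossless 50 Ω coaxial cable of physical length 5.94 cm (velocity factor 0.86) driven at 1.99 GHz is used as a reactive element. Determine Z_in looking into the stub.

λ = v/f = 0.86·c / 1.99 GHz = 0.13 m
βl = 2π·l/λ = 2π × 0.458 = 165°
tan(βl) = -0.269
For an open-ended stub, Z_in = −jZ_0·cot(βl) = −jZ_0/tan(βl)

Z_in ≈ +j186 Ω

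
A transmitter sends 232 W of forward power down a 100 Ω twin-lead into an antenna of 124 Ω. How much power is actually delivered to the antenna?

P_delivered ≈ 229 W

Γ = (124 − 100)/(124 + 100) = 0.107
|Γ|² = 0.0115
P_refl = |Γ|²·P_inc = 2.66 W, P_del = (1 − |Γ|²)·P_inc = 229 W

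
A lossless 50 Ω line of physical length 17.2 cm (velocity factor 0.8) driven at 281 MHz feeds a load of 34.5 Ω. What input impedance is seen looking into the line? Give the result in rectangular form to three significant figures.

Z_in ≈ 65.9 + j14.4 Ω

λ = v/f = 0.8·c / 281 MHz = 0.854 m
βl = 2π·l/λ = 2π × 0.201 = 72.5°
tan(βl) = tan(72.5°) = 3.17
Z_in = Z_0·(Z_L + jZ_0·tanβl)/(Z_0 + jZ_L·tanβl)
     = 50·(34.5 + j159)/(50 + j109)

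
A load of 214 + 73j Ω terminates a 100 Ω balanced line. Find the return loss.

Γ = (114 + j73)/(314 + j73), |Γ| = 0.42
RL = −20·log₁₀|Γ| = −20·log₁₀(0.42)

RL ≈ 7.54 dB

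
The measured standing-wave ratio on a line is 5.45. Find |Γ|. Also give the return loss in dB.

|Γ| = (S − 1)/(S + 1) = (5.45 − 1)/(5.45 + 1) = 4.45/6.45
RL = −20·log₁₀|Γ| = −20·log₁₀(0.69)

|Γ| ≈ 0.69; return loss ≈ 3.22 dB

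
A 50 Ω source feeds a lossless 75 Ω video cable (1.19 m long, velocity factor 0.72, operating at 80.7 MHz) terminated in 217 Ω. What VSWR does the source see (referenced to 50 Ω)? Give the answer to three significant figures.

VSWR ≈ 4.08

λ = v/f = 0.72·c / 80.7 MHz = 2.68 m
βl = 2π·l/λ = 2π × 0.445 = 160°
tan(βl) = -0.363
Z_in = Z_0·(Z_L + jZ_0·tanβl)/(Z_0 + jZ_L·tanβl) = 117 + j95.4 Ω
Γ_s = (Z_in − Z_s)/(Z_in + Z_s) = (66.8 + j95.4)/(167 + j95.4), |Γ_s| = 0.606
VSWR = (1 + |Γ_s|)/(1 − |Γ_s|)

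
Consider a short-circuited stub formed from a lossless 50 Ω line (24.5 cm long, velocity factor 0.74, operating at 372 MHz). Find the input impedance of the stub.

Z_in ≈ −j31.5 Ω

λ = v/f = 0.74·c / 372 MHz = 0.597 m
βl = 2π·l/λ = 2π × 0.411 = 148°
tan(βl) = -0.63
For a short-circuited stub, Z_in = jZ_0·tan(βl)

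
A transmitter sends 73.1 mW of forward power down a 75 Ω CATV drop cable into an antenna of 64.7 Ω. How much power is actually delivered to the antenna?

P_delivered ≈ 72.7 mW

Γ = (64.7 − 75)/(64.7 + 75) = -0.0737
|Γ|² = 0.00544
P_refl = |Γ|²·P_inc = 0.397 mW, P_del = (1 − |Γ|²)·P_inc = 72.7 mW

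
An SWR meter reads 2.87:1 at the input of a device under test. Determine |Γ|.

|Γ| ≈ 0.483

|Γ| = (S − 1)/(S + 1) = (2.87 − 1)/(2.87 + 1) = 1.87/3.87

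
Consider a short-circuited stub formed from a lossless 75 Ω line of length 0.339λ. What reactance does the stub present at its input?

βl = 2π × 0.339 = 122°
tan(βl) = -1.6
For a short-circuited stub, Z_in = jZ_0·tan(βl)

X_in ≈ -120 Ω (capacitive)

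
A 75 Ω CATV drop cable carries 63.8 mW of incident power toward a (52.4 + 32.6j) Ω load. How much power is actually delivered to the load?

P_delivered ≈ 58 mW

|Γ| = |(-22.6 + j32.6)/(127.4 + j32.6)| = 0.302
|Γ|² = 0.091
P_refl = |Γ|²·P_inc = 5.81 mW, P_del = (1 − |Γ|²)·P_inc = 58 mW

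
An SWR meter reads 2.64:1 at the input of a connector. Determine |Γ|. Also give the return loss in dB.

|Γ| ≈ 0.451; return loss ≈ 6.93 dB

|Γ| = (S − 1)/(S + 1) = (2.64 − 1)/(2.64 + 1) = 1.64/3.64
RL = −20·log₁₀|Γ| = −20·log₁₀(0.451)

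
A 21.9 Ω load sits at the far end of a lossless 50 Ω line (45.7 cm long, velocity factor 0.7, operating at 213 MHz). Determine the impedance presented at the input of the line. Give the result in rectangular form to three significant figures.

λ = v/f = 0.7·c / 213 MHz = 0.986 m
βl = 2π·l/λ = 2π × 0.464 = 167°
tan(βl) = tan(167°) = -0.233
Z_in = Z_0·(Z_L + jZ_0·tanβl)/(Z_0 + jZ_L·tanβl)
     = 50·(21.9 − j11.7)/(50 − j5.11)

Z_in ≈ 22.9 − j9.33 Ω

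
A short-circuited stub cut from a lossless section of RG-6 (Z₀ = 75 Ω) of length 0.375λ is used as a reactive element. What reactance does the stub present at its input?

βl = 2π × 0.375 = 135°
tan(βl) = -1
For a short-circuited stub, Z_in = jZ_0·tan(βl)

X_in ≈ -75 Ω (capacitive)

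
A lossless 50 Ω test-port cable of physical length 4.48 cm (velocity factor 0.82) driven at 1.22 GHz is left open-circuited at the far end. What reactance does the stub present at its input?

X_in ≈ -8.83 Ω (capacitive)

λ = v/f = 0.82·c / 1.22 GHz = 0.202 m
βl = 2π·l/λ = 2π × 0.222 = 80°
tan(βl) = 5.66
For an open-circuited stub, Z_in = −jZ_0·cot(βl) = −jZ_0/tan(βl)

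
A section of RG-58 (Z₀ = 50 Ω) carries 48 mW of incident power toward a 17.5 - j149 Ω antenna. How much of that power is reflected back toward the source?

P_reflected ≈ 41.7 mW

|Γ| = |(-32.5 − j149)/(67.5 − j149)| = 0.932
|Γ|² = 0.869
P_refl = |Γ|²·P_inc = 41.7 mW, P_del = (1 − |Γ|²)·P_inc = 6.28 mW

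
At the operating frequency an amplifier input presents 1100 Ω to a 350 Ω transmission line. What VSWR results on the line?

VSWR ≈ 3.14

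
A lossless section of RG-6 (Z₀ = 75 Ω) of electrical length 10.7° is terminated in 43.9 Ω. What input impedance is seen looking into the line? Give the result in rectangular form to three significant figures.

tan(βl) = tan(10.7°) = 0.189
Z_in = Z_0·(Z_L + jZ_0·tanβl)/(Z_0 + jZ_L·tanβl)
     = 75·(43.9 + j14.2)/(75 + j8.29)

Z_in ≈ 44.9 + j9.2 Ω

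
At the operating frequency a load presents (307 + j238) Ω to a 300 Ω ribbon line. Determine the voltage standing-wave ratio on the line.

Γ = (Z_L − Z_0)/(Z_L + Z_0) = (7 + j238)/(607 + j238)
|Γ| = 238/652 = 0.365
VSWR = (1 + |Γ|)/(1 − |Γ|) = 1.37/0.635

VSWR ≈ 2.15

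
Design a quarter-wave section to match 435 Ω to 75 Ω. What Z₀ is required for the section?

Z_qwt ≈ 181 Ω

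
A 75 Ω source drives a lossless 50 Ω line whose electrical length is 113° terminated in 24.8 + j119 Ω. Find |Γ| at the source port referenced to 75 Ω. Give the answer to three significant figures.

|Γ| ≈ 0.908

tan(βl) = -2.36
Z_in = Z_0·(Z_L + jZ_0·tanβl)/(Z_0 + jZ_L·tanβl) = 3.61 + j0.821 Ω
Γ_s = (Z_in − Z_s)/(Z_in + Z_s) = (-71.4 + j0.821)/(78.6 + j0.821), |Γ_s| = 0.908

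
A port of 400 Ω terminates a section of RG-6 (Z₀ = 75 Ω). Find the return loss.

Γ = (400 − 75)/(400 + 75) = 0.684
RL = −20·log₁₀|Γ| = −20·log₁₀(0.684)

RL ≈ 3.3 dB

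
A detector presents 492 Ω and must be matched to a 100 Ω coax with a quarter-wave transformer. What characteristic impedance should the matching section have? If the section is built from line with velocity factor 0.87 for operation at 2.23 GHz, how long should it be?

Z_qwt ≈ 222 Ω; length ≈ 2.93 cm

Z_qwt = √(Z_0·R_L) = √(100 × 492) = √49200
λ = 0.87·c/f = 0.117 m, so l = λ/4 = 0.0293 m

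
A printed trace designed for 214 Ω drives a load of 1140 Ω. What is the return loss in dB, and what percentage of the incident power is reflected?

Γ = (1140 − 214)/(1140 + 214) = 0.684
RL = −20·log₁₀(0.684) = 3.3 dB
P_refl/P_inc = |Γ|² = 0.468

RL ≈ 3.3 dB; 46.8% of incident power reflected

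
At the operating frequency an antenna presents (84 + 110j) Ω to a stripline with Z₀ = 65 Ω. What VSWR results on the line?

VSWR ≈ 4.03

Γ = (Z_L − Z_0)/(Z_L + Z_0) = (19 + j110)/(149 + j110)
|Γ| = 112/185 = 0.603
VSWR = (1 + |Γ|)/(1 − |Γ|) = 1.6/0.397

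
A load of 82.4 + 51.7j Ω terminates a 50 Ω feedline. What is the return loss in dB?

RL ≈ 7.35 dB

Γ = (32.4 + j51.7)/(132.4 + j51.7), |Γ| = 0.429
RL = −20·log₁₀|Γ| = −20·log₁₀(0.429)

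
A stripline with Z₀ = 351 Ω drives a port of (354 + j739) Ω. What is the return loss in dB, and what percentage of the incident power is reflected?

RL ≈ 2.81 dB; 52.4% of incident power reflected

Γ = (3 + j739)/(705 + j739), |Γ| = 0.724
RL = −20·log₁₀(0.724) = 2.81 dB
P_refl/P_inc = |Γ|² = 0.524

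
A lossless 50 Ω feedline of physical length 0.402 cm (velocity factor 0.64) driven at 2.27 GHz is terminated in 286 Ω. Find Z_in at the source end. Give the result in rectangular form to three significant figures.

Z_in ≈ 76.4 − j119 Ω

λ = v/f = 0.64·c / 2.27 GHz = 0.0846 m
βl = 2π·l/λ = 2π × 0.0475 = 17.1°
tan(βl) = tan(17.1°) = 0.308
Z_in = Z_0·(Z_L + jZ_0·tanβl)/(Z_0 + jZ_L·tanβl)
     = 50·(286 + j15.4)/(50 + j88)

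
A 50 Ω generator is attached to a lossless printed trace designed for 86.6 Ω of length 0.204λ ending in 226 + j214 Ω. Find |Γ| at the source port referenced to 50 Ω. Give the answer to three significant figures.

|Γ| ≈ 0.624

βl = 2π × 0.204 = 73.4°
tan(βl) = 3.36
Z_in = Z_0·(Z_L + jZ_0·tanβl)/(Z_0 + jZ_L·tanβl) = 21.3 − j43.5 Ω
Γ_s = (Z_in − Z_s)/(Z_in + Z_s) = (-28.7 − j43.5)/(71.3 − j43.5), |Γ_s| = 0.624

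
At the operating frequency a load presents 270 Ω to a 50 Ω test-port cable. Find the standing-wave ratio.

For a purely resistive load, VSWR = R_L/Z_0 or Z_0/R_L (whichever > 1) = 270/50

VSWR ≈ 5.4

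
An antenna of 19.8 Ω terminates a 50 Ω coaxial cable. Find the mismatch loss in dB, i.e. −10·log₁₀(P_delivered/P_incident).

mismatch loss ≈ 0.9 dB

Γ = (19.8 − 50)/(19.8 + 50) = -0.433
|Γ|² = 0.187, so P_del/P_inc = 1 − |Γ|² = 0.813
ML = −10·log₁₀(1 − |Γ|²)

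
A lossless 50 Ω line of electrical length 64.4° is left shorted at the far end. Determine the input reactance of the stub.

tan(βl) = 2.09
For a shorted stub, Z_in = jZ_0·tan(βl)

X_in ≈ 104 Ω (inductive)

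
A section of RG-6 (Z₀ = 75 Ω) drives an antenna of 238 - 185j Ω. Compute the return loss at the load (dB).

RL ≈ 3.37 dB

Γ = (163 − j185)/(313 − j185), |Γ| = 0.678
RL = −20·log₁₀|Γ| = −20·log₁₀(0.678)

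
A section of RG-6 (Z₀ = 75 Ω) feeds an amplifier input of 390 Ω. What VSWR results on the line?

Γ = (390 − 75)/(390 + 75) = 0.677
VSWR = (1 + 0.677)/(1 − 0.677)

VSWR ≈ 5.2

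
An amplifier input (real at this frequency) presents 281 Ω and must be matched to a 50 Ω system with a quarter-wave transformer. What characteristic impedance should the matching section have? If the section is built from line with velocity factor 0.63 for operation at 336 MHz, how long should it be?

Z_qwt ≈ 119 Ω; length ≈ 14.1 cm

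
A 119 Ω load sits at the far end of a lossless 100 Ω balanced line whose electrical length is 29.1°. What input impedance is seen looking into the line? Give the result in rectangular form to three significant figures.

tan(βl) = tan(29.1°) = 0.557
Z_in = Z_0·(Z_L + jZ_0·tanβl)/(Z_0 + jZ_L·tanβl)
     = 100·(119 + j55.7)/(100 + j66.2)

Z_in ≈ 108 − j16.1 Ω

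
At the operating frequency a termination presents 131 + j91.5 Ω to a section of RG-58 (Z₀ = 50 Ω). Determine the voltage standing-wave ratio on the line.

VSWR ≈ 4.03

Γ = (Z_L − Z_0)/(Z_L + Z_0) = (81 + j91.5)/(181 + j91.5)
|Γ| = 122/203 = 0.603
VSWR = (1 + |Γ|)/(1 − |Γ|) = 1.6/0.397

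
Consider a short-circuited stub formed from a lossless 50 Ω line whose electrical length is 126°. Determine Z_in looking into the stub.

tan(βl) = -1.38
For a short-circuited stub, Z_in = jZ_0·tan(βl)

Z_in ≈ −j68.8 Ω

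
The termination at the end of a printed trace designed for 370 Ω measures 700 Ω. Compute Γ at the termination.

Γ = (Z_L − Z_0)/(Z_L + Z_0) = (700 − 370)/(700 + 370) = 330/1070

Γ = 0.308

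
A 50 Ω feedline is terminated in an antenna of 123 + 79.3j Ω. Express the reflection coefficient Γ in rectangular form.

Γ ≈ 0.522 + j0.219

Γ = (Z_L − Z_0)/(Z_L + Z_0) = (73 + j79.3)/(173 + j79.3)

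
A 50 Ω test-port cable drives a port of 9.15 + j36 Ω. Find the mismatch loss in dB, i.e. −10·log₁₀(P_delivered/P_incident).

mismatch loss ≈ 4.18 dB

Γ = (-40.85 + j36)/(59.15 + j36), |Γ| = 0.786
|Γ|² = 0.618, so P_del/P_inc = 1 − |Γ|² = 0.382
ML = −10·log₁₀(1 − |Γ|²)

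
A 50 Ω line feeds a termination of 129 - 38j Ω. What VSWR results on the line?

VSWR ≈ 2.84

Γ = (Z_L − Z_0)/(Z_L + Z_0) = (79 − j38)/(179 − j38)
|Γ| = 87.7/183 = 0.479
VSWR = (1 + |Γ|)/(1 − |Γ|) = 1.48/0.521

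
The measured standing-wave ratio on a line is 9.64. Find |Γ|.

|Γ| = (S − 1)/(S + 1) = (9.64 − 1)/(9.64 + 1) = 8.64/10.6

|Γ| ≈ 0.812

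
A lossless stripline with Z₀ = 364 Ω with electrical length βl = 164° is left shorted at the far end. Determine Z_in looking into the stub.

tan(βl) = -0.287
For a shorted stub, Z_in = jZ_0·tan(βl)

Z_in ≈ −j104 Ω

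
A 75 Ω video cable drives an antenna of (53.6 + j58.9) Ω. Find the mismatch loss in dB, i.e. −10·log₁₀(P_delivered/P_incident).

mismatch loss ≈ 0.949 dB

Γ = (-21.4 + j58.9)/(128.6 + j58.9), |Γ| = 0.443
|Γ|² = 0.196, so P_del/P_inc = 1 − |Γ|² = 0.804
ML = −10·log₁₀(1 − |Γ|²)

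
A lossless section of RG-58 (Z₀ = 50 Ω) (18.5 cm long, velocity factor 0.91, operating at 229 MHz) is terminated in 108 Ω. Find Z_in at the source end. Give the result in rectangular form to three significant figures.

Z_in ≈ 30.8 − j24.2 Ω

λ = v/f = 0.91·c / 229 MHz = 1.19 m
βl = 2π·l/λ = 2π × 0.155 = 55.9°
tan(βl) = tan(55.9°) = 1.48
Z_in = Z_0·(Z_L + jZ_0·tanβl)/(Z_0 + jZ_L·tanβl)
     = 50·(108 + j73.8)/(50 + j159)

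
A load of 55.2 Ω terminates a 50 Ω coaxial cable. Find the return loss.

RL ≈ 26.1 dB

Γ = (55.2 − 50)/(55.2 + 50) = 0.0494
RL = −20·log₁₀|Γ| = −20·log₁₀(0.0494)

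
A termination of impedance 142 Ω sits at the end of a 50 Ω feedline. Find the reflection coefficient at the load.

Γ = 0.479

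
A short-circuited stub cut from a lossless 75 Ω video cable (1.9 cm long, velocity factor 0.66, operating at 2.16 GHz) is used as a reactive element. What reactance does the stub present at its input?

X_in ≈ 273 Ω (inductive)

λ = v/f = 0.66·c / 2.16 GHz = 0.0917 m
βl = 2π·l/λ = 2π × 0.207 = 74.6°
tan(βl) = 3.63
For a short-circuited stub, Z_in = jZ_0·tan(βl)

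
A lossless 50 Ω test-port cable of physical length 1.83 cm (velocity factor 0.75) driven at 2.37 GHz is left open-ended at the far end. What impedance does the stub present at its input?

Z_in ≈ −j18.8 Ω

λ = v/f = 0.75·c / 2.37 GHz = 0.0949 m
βl = 2π·l/λ = 2π × 0.193 = 69.4°
tan(βl) = 2.66
For an open-ended stub, Z_in = −jZ_0·cot(βl) = −jZ_0/tan(βl)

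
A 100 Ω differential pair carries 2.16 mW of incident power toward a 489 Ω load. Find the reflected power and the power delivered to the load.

Γ = (489 − 100)/(489 + 100) = 0.66
|Γ|² = 0.436
P_refl = |Γ|²·P_inc = 0.942 mW, P_del = (1 − |Γ|²)·P_inc = 1.22 mW

P_reflected ≈ 0.942 mW; P_delivered ≈ 1.22 mW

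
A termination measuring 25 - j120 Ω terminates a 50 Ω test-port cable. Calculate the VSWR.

VSWR ≈ 13.9

Γ = (Z_L − Z_0)/(Z_L + Z_0) = (-25 − j120)/(75 − j120)
|Γ| = 123/142 = 0.866
VSWR = (1 + |Γ|)/(1 − |Γ|) = 1.87/0.134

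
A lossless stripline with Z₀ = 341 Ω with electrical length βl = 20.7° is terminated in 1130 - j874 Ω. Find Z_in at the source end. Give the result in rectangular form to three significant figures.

tan(βl) = tan(20.7°) = 0.378
Z_in = Z_0·(Z_L + jZ_0·tanβl)/(Z_0 + jZ_L·tanβl)
     = 341·(1130 − j745)/(671 + j427)

Z_in ≈ 237 − j529 Ω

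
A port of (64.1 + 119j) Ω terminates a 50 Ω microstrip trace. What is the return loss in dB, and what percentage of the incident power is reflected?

Γ = (14.1 + j119)/(114.1 + j119), |Γ| = 0.727
RL = −20·log₁₀(0.727) = 2.77 dB
P_refl/P_inc = |Γ|² = 0.528

RL ≈ 2.77 dB; 52.8% of incident power reflected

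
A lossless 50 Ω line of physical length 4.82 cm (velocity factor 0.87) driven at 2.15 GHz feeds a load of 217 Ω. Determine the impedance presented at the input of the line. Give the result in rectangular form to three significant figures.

Z_in ≈ 29 + j57.4 Ω

λ = v/f = 0.87·c / 2.15 GHz = 0.121 m
βl = 2π·l/λ = 2π × 0.397 = 143°
tan(βl) = tan(143°) = -0.755
Z_in = Z_0·(Z_L + jZ_0·tanβl)/(Z_0 + jZ_L·tanβl)
     = 50·(217 − j37.8)/(50 − j164)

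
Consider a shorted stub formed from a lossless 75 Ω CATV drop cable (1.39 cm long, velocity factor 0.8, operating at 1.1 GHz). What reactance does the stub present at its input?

λ = v/f = 0.8·c / 1.1 GHz = 0.218 m
βl = 2π·l/λ = 2π × 0.0637 = 22.9°
tan(βl) = 0.423
For a shorted stub, Z_in = jZ_0·tan(βl)

X_in ≈ 31.7 Ω (inductive)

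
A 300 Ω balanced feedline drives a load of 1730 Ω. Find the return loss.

Γ = (1730 − 300)/(1730 + 300) = 0.704
RL = −20·log₁₀|Γ| = −20·log₁₀(0.704)

RL ≈ 3.04 dB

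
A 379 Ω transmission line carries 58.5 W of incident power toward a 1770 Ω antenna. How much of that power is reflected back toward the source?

P_reflected ≈ 24.5 W

Γ = (1770 − 379)/(1770 + 379) = 0.647
|Γ|² = 0.419
P_refl = |Γ|²·P_inc = 24.5 W, P_del = (1 − |Γ|²)·P_inc = 34 W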